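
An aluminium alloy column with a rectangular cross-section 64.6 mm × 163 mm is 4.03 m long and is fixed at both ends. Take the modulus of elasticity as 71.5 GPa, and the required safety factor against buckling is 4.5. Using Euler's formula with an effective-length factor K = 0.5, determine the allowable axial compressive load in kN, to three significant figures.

P_allow = 141 kN

Buckling occurs about the weak axis: I_min = h·b³/12 = 163×64.6³/12 = 3.662×10^6 mm⁴ (b = 64.6 mm is the smaller dimension).
Effective length L_e = KL = 0.5×4.03 m = 2015 mm.
Euler critical load P_cr = π²EI/L_e² = π²×71500×3.662×10^6/2015² = 636400 N.
P_allow = P_cr/n = 636400/4.5 = 141400 N.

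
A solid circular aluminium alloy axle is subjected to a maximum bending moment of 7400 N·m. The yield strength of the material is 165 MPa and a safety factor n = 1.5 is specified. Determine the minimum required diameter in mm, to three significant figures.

σ_allow = 165/1.5 = 110.0 MPa.
For a solid circular section σ = 32M/(πd³), so d³ = 32M/(π σ_allow) = 32×7400000/(π×110.0) = 685200 mm³.
d = 88.16 mm.

d = 88.2 mm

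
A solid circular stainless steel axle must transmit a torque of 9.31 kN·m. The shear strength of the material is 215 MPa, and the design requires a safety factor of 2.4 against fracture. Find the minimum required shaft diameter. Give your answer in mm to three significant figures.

d = 80.9 mm

Allowable shear stress τ_allow = 215/2.4 = 89.58 MPa.
For a solid shaft τ = 16T/(πd³), so d³ = 16T/(π τ_allow) = 16×9310000/(π×89.58) = 529300 mm³.
d = (529300)^(1/3) = 80.89 mm.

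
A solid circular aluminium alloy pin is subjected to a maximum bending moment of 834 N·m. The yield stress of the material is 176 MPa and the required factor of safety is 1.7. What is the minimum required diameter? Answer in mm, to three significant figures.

σ_allow = 176/1.7 = 103.5 MPa.
For a solid circular section σ = 32M/(πd³), so d³ = 32M/(π σ_allow) = 32×834000/(π×103.5) = 82050 mm³.
d = 43.45 mm.

d = 43.5 mm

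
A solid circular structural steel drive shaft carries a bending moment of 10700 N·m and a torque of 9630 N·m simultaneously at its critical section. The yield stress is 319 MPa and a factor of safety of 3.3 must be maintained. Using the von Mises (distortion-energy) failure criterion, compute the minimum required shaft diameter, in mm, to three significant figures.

σ_allow = σ_y/n = 319/3.3 = 96.67 MPa.
For a solid shaft σ_b = 32M/(πd³) and τ = 16T/(πd³), so the von Mises stress is σ' = (16/πd³)·√(4M²+3T²).
√(4M²+3T²) = √(4×(1.070×10^7)² + 3×(9.630×10^6)²) = 2.713×10^7 N·mm.
d³ = 16×2.713×10^7/(π×96.67) = 1.429×10^6 mm³.
d = 112.6 mm.

d = 113 mm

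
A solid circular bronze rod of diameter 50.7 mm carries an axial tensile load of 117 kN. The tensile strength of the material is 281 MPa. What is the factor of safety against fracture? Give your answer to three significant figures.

n = 4.85

A = πd²/4 = 2019 mm².
σ = F/A = 117000/2019 = 57.95 MPa.
n = 281/57.95 = 4.849.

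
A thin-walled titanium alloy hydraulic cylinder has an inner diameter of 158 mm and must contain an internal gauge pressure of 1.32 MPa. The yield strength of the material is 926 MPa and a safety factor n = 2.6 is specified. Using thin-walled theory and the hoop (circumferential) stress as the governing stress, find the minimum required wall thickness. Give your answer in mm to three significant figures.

t = 0.293 mm

σ_allow = 926/2.6 = 356.2 MPa.
Hoop stress σ_h = pD/(2t), so t = pD/(2σ_allow) = 1.32×158/(2×356.2) = 0.2928 mm.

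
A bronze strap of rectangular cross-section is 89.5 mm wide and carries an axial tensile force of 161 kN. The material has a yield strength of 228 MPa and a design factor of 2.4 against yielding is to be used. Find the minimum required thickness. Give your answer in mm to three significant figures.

t = 18.9 mm

σ_allow = 228/2.4 = 95.00 MPa.
Required area A = F/σ_allow = 161000/95.00 = 1695 mm².
t = A/w = 1695/89.5 = 18.94 mm.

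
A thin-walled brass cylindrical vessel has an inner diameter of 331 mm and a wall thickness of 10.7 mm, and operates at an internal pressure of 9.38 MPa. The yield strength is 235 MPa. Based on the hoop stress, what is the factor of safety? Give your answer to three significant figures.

σ_h = pD/(2t) = 9.38×331/(2×10.7) = 145.1 MPa.
n = 235/145.1 = 1.620.

n = 1.62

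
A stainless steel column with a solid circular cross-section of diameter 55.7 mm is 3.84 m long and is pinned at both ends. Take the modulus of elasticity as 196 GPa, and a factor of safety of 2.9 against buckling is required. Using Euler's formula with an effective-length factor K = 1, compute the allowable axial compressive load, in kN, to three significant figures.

P_allow = 21.4 kN

I = πd⁴/64 = π×55.7⁴/64 = 472500 mm⁴.
Effective length L_e = KL = 1×3.84 m = 3840 mm.
Euler critical load P_cr = π²EI/L_e² = π²×196000×472500/3840² = 61980 N.
P_allow = P_cr/n = 61980/2.9 = 21370 N.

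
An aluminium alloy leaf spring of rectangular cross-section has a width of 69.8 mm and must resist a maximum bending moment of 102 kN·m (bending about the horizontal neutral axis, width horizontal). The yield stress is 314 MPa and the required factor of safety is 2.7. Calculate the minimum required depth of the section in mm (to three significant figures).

h = 275 mm

σ_allow = 314/2.7 = 116.3 MPa.
For a rectangular section σ = 6M/(bh²), so h² = 6M/(b σ_allow) = 6×1.0200×10^8/(69.8×116.3) = 75390 mm².
h = 274.6 mm.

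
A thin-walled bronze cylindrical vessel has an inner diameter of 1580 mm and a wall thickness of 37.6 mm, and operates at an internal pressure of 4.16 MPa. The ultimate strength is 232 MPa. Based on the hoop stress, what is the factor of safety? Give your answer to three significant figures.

n = 2.65

σ_h = pD/(2t) = 4.16×1580/(2×37.6) = 87.40 MPa.
n = 232/87.40 = 2.654.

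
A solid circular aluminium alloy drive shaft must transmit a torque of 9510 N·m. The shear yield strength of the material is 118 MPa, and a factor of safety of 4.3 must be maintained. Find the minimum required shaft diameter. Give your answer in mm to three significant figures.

Allowable shear stress τ_allow = 118/4.3 = 27.44 MPa.
For a solid shaft τ = 16T/(πd³), so d³ = 16T/(π τ_allow) = 16×9510000/(π×27.44) = 1.765×10^6 mm³.
d = (1.765×10^6)^(1/3) = 120.8 mm.

d = 121 mm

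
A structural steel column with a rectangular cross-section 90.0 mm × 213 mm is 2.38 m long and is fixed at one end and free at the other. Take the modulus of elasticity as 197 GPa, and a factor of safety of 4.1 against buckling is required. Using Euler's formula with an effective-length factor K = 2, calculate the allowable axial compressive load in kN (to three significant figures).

P_allow = 271 kN

Buckling occurs about the weak axis: I_min = h·b³/12 = 213×90.0³/12 = 1.294×10^7 mm⁴ (b = 90.0 mm is the smaller dimension).
Effective length L_e = KL = 2×2.38 m = 4760 mm.
Euler critical load P_cr = π²EI/L_e² = π²×197000×1.294×10^7/4760² = 1.110×10^6 N.
P_allow = P_cr/n = 1.110×10^6/4.1 = 270800 N.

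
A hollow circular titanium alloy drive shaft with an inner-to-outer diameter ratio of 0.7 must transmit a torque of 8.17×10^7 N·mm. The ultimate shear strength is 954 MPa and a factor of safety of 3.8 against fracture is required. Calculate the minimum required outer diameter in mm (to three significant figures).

τ_allow = 954/3.8 = 251.1 MPa.
For a hollow shaft τ = 16T/[πd_o³(1−k⁴)] with k = 0.7, so 1−k⁴ = 0.7599.
d_o³ = 16T/[π τ_allow (1−k⁴)] = 16×8.1700×10^7/(π×251.1×0.7599) = 2.181×10^6 mm³.
d_o = 129.7 mm.

d_o = 130 mm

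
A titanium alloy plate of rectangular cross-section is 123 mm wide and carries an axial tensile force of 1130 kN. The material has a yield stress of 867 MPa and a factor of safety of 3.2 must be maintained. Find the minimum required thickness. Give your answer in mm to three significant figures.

t = 33.9 mm

σ_allow = 867/3.2 = 270.9 MPa.
Required area A = F/σ_allow = 1130000/270.9 = 4171 mm².
t = A/w = 4171/123 = 33.91 mm.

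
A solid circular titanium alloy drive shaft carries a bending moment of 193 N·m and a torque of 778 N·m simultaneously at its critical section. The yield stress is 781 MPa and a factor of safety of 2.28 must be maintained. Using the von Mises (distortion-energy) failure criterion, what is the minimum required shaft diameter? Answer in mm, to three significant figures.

d = 27.5 mm

σ_allow = σ_y/n = 781/2.28 = 342.5 MPa.
For a solid shaft σ_b = 32M/(πd³) and τ = 16T/(πd³), so the von Mises stress is σ' = (16/πd³)·√(4M²+3T²).
√(4M²+3T²) = √(4×(193000)² + 3×(778000)²) = 1.402×10^6 N·mm.
d³ = 16×1.402×10^6/(π×342.5) = 20840 mm³.
d = 27.52 mm.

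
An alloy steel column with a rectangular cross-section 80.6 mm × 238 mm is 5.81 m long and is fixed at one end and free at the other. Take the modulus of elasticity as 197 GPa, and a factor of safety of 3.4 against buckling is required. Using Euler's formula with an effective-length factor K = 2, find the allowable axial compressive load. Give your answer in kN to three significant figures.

Buckling occurs about the weak axis: I_min = h·b³/12 = 238×80.6³/12 = 1.038×10^7 mm⁴ (b = 80.6 mm is the smaller dimension).
Effective length L_e = KL = 2×5.81 m = 11620 mm.
Euler critical load P_cr = π²EI/L_e² = π²×197000×1.038×10^7/11620² = 149500 N.
P_allow = P_cr/n = 149500/3.4 = 43980 N.

P_allow = 44.0 kN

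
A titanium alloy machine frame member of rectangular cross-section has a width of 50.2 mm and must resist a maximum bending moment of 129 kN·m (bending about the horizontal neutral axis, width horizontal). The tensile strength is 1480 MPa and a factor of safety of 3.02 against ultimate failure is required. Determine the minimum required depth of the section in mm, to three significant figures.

h = 177 mm

σ_allow = 1480/3.02 = 490.1 MPa.
For a rectangular section σ = 6M/(bh²), so h² = 6M/(b σ_allow) = 6×1.2900×10^8/(50.2×490.1) = 31460 mm².
h = 177.4 mm.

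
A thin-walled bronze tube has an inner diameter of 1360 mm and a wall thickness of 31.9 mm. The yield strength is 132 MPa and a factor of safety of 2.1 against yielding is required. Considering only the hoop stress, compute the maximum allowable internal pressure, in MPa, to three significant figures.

p_allow = 2.95 MPa

σ_allow = 132/2.1 = 62.86 MPa.
σ_h = pD/(2t) → p_allow = 2σ_allow t/D = 2×62.86×31.9/1360 = 2.949 MPa.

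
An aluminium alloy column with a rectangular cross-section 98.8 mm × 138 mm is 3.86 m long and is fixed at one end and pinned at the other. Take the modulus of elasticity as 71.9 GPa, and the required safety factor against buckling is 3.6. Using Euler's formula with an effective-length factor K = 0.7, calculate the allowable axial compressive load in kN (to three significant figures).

Buckling occurs about the weak axis: I_min = h·b³/12 = 138×98.8³/12 = 1.109×10^7 mm⁴ (b = 98.8 mm is the smaller dimension).
Effective length L_e = KL = 0.7×3.86 m = 2702 mm.
Euler critical load P_cr = π²EI/L_e² = π²×71900×1.109×10^7/2702² = 1.078×10^6 N.
P_allow = P_cr/n = 1.078×10^6/3.6 = 299400 N.

P_allow = 299 kN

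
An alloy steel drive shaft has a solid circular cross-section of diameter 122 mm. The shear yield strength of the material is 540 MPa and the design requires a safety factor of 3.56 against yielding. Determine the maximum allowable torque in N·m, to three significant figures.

T_allow = 54100 N·m

τ_allow = 540/3.56 = 151.7 MPa.
For a solid shaft T_allow = τ_allow·πd³/16; πd³/16 = π×122³/16 = 356500 mm³.
T_allow = 151.7×356500 = 5.408×10^7 N·mm = 54080 N·m.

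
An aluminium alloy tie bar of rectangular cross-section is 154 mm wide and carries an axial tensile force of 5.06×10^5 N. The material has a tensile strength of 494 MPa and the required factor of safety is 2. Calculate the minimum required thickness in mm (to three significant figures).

t = 13.3 mm

σ_allow = 494/2 = 247.0 MPa.
Required area A = F/σ_allow = 506000/247.0 = 2049 mm².
t = A/w = 2049/154 = 13.30 mm.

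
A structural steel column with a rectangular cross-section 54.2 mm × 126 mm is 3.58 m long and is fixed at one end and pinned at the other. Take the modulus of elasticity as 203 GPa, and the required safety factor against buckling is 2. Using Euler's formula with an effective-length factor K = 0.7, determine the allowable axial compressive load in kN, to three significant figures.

P_allow = 267 kN

Buckling occurs about the weak axis: I_min = h·b³/12 = 126×54.2³/12 = 1.672×10^6 mm⁴ (b = 54.2 mm is the smaller dimension).
Effective length L_e = KL = 0.7×3.58 m = 2506 mm.
Euler critical load P_cr = π²EI/L_e² = π²×203000×1.672×10^6/2506² = 533400 N.
P_allow = P_cr/n = 533400/2 = 266700 N.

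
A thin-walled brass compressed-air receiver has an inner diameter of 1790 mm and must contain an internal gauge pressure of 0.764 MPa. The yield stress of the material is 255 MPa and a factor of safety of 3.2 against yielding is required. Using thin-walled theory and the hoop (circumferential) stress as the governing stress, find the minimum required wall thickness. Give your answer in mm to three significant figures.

σ_allow = 255/3.2 = 79.69 MPa.
Hoop stress σ_h = pD/(2t), so t = pD/(2σ_allow) = 0.764×1790/(2×79.69) = 8.581 mm.

t = 8.58 mm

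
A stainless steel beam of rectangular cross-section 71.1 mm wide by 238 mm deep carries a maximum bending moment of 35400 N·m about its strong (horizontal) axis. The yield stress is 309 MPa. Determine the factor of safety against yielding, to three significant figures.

Section modulus S = bh²/6 = 71.1×238²/6 = 671200 mm³.
σ = M/S = 3.5400×10^7/671200 = 52.74 MPa.
n = 309/52.74 = 5.859.

n = 5.86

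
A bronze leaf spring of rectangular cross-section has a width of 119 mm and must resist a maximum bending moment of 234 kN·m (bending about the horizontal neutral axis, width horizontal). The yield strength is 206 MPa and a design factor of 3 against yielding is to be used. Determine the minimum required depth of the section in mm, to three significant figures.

σ_allow = 206/3 = 68.67 MPa.
For a rectangular section σ = 6M/(bh²), so h² = 6M/(b σ_allow) = 6×2.3400×10^8/(119×68.67) = 171800 mm².
h = 414.5 mm.

h = 415 mm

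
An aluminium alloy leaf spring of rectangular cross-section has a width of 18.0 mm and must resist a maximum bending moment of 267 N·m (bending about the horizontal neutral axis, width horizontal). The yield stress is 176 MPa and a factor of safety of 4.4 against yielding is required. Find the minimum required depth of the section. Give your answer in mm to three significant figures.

h = 47.2 mm

σ_allow = 176/4.4 = 40.00 MPa.
For a rectangular section σ = 6M/(bh²), so h² = 6M/(b σ_allow) = 6×267000/(18.0×40.00) = 2225 mm².
h = 47.17 mm.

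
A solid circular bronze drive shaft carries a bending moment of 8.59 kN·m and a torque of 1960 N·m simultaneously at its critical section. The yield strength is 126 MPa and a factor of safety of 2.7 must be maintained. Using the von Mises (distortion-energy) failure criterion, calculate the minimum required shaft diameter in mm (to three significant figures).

d = 124 mm

σ_allow = σ_y/n = 126/2.7 = 46.67 MPa.
For a solid shaft σ_b = 32M/(πd³) and τ = 16T/(πd³), so the von Mises stress is σ' = (16/πd³)·√(4M²+3T²).
√(4M²+3T²) = √(4×(8.590×10^6)² + 3×(1.960×10^6)²) = 1.751×10^7 N·mm.
d³ = 16×1.751×10^7/(π×46.67) = 1.911×10^6 mm³.
d = 124.1 mm.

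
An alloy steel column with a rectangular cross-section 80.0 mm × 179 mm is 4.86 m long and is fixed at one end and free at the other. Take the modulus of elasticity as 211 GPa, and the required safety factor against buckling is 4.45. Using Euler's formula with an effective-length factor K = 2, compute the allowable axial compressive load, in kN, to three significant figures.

Buckling occurs about the weak axis: I_min = h·b³/12 = 179×80.0³/12 = 7.637×10^6 mm⁴ (b = 80.0 mm is the smaller dimension).
Effective length L_e = KL = 2×4.86 m = 9720 mm.
Euler critical load P_cr = π²EI/L_e² = π²×211000×7.637×10^6/9720² = 168300 N.
P_allow = P_cr/n = 168300/4.45 = 37830 N.

P_allow = 37.8 kN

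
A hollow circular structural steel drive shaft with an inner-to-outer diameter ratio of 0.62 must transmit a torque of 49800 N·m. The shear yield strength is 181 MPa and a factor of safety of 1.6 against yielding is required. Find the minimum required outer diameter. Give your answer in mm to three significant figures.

τ_allow = 181/1.6 = 113.1 MPa.
For a hollow shaft τ = 16T/[πd_o³(1−k⁴)] with k = 0.62, so 1−k⁴ = 0.8522.
d_o³ = 16T/[π τ_allow (1−k⁴)] = 16×4.9800×10^7/(π×113.1×0.8522) = 2.631×10^6 mm³.
d_o = 138.0 mm.

d_o = 138 mm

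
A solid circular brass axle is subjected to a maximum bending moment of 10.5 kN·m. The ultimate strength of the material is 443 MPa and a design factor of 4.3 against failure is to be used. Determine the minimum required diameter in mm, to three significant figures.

d = 101 mm

σ_allow = 443/4.3 = 103.0 MPa.
For a solid circular section σ = 32M/(πd³), so d³ = 32M/(π σ_allow) = 32×1.0500×10^7/(π×103.0) = 1.038×10^6 mm³.
d = 101.3 mm.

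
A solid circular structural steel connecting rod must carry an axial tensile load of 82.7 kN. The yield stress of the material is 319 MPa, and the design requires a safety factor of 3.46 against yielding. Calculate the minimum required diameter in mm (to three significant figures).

Allowable stress σ_allow = 319/3.46 = 92.20 MPa.
Required area A = F/σ_allow = 82700/92.20 = 897.0 mm².
A = πd²/4 → d = √(4A/π) = 33.79 mm.

d = 33.8 mm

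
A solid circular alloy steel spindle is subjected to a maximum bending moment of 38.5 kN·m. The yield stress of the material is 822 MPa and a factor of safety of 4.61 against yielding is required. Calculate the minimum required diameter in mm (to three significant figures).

σ_allow = 822/4.61 = 178.3 MPa.
For a solid circular section σ = 32M/(πd³), so d³ = 32M/(π σ_allow) = 32×3.8500×10^7/(π×178.3) = 2.199×10^6 mm³.
d = 130.0 mm.

d = 130 mm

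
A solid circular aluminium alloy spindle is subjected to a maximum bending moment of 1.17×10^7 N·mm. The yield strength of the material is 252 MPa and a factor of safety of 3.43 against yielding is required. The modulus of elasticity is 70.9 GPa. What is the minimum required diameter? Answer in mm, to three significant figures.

d = 117 mm

σ_allow = 252/3.43 = 73.47 MPa.
For a solid circular section σ = 32M/(πd³), so d³ = 32M/(π σ_allow) = 32×1.1700×10^7/(π×73.47) = 1.622×10^6 mm³.
d = 117.5 mm.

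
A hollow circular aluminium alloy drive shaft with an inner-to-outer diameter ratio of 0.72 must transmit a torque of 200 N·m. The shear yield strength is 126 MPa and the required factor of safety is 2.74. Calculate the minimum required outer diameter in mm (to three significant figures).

τ_allow = 126/2.74 = 45.99 MPa.
For a hollow shaft τ = 16T/[πd_o³(1−k⁴)] with k = 0.72, so 1−k⁴ = 0.7313.
d_o³ = 16T/[π τ_allow (1−k⁴)] = 16×200000/(π×45.99×0.7313) = 30290 mm³.
d_o = 31.17 mm.

d_o = 31.2 mm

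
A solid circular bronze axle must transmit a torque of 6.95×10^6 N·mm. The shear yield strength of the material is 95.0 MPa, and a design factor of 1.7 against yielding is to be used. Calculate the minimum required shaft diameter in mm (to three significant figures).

Allowable shear stress τ_allow = 95.0/1.7 = 55.88 MPa.
For a solid shaft τ = 16T/(πd³), so d³ = 16T/(π τ_allow) = 16×6950000/(π×55.88) = 633400 mm³.
d = (633400)^(1/3) = 85.88 mm.

d = 85.9 mm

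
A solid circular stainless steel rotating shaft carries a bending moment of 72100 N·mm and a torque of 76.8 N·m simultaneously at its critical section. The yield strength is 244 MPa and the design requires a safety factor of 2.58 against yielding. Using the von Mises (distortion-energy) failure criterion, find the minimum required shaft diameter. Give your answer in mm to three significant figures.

σ_allow = σ_y/n = 244/2.58 = 94.57 MPa.
For a solid shaft σ_b = 32M/(πd³) and τ = 16T/(πd³), so the von Mises stress is σ' = (16/πd³)·√(4M²+3T²).
√(4M²+3T²) = √(4×(72100)² + 3×(76800)²) = 196200 N·mm.
d³ = 16×196200/(π×94.57) = 10560 mm³.
d = 21.94 mm.

d = 21.9 mm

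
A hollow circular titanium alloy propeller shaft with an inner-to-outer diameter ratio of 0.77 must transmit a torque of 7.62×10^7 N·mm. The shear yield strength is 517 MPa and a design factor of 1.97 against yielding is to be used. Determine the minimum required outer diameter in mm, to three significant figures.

τ_allow = 517/1.97 = 262.4 MPa.
For a hollow shaft τ = 16T/[πd_o³(1−k⁴)] with k = 0.77, so 1−k⁴ = 0.6485.
d_o³ = 16T/[π τ_allow (1−k⁴)] = 16×7.6200×10^7/(π×262.4×0.6485) = 2.280×10^6 mm³.
d_o = 131.6 mm.

d_o = 132 mm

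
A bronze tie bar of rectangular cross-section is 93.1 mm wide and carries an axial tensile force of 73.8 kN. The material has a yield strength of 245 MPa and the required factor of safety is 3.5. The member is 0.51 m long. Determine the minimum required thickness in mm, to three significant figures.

σ_allow = 245/3.5 = 70.00 MPa.
Required area A = F/σ_allow = 73800/70.00 = 1054 mm².
t = A/w = 1054/93.1 = 11.32 mm.

t = 11.3 mm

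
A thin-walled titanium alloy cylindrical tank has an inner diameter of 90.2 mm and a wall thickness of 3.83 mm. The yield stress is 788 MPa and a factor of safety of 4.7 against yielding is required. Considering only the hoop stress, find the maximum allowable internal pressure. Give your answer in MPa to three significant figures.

σ_allow = 788/4.7 = 167.7 MPa.
σ_h = pD/(2t) → p_allow = 2σ_allow t/D = 2×167.7×3.83/90.2 = 14.24 MPa.

p_allow = 14.2 MPa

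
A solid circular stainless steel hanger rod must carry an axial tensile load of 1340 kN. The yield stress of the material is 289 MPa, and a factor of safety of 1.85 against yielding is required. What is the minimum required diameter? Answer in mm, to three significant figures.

d = 105 mm

Allowable stress σ_allow = 289/1.85 = 156.2 MPa.
Required area A = F/σ_allow = 1340000/156.2 = 8578 mm².
A = πd²/4 → d = √(4A/π) = 104.5 mm.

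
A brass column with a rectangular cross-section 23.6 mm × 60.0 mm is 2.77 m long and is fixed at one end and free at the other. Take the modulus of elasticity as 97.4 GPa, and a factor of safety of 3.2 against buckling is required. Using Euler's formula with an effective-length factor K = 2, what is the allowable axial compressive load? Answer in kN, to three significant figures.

P_allow = 0.643 kN

Buckling occurs about the weak axis: I_min = h·b³/12 = 60.0×23.6³/12 = 65720 mm⁴ (b = 23.6 mm is the smaller dimension).
Effective length L_e = KL = 2×2.77 m = 5540 mm.
Euler critical load P_cr = π²EI/L_e² = π²×97400×65720/5540² = 2058 N.
P_allow = P_cr/n = 2058/3.2 = 643.3 N.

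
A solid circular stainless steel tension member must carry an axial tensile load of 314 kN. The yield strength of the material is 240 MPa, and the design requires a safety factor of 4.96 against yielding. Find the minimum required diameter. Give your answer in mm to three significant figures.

d = 90.9 mm

Allowable stress σ_allow = 240/4.96 = 48.39 MPa.
Required area A = F/σ_allow = 314000/48.39 = 6489 mm².
A = πd²/4 → d = √(4A/π) = 90.90 mm.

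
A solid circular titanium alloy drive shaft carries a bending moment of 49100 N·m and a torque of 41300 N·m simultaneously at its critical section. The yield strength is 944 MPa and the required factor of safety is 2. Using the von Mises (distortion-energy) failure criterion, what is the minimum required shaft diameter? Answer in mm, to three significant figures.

σ_allow = σ_y/n = 944/2 = 472.0 MPa.
For a solid shaft σ_b = 32M/(πd³) and τ = 16T/(πd³), so the von Mises stress is σ' = (16/πd³)·√(4M²+3T²).
√(4M²+3T²) = √(4×(4.910×10^7)² + 3×(4.130×10^7)²) = 1.215×10^8 N·mm.
d³ = 16×1.215×10^8/(π×472.0) = 1.311×10^6 mm³.
d = 109.4 mm.

d = 109 mm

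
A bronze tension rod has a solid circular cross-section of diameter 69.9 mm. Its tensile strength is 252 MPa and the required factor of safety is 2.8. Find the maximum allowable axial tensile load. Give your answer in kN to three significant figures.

F_allow = 345 kN

σ_allow = 252/2.8 = 90.00 MPa.
A = πd²/4 = π×69.9²/4 = 3837 mm².
F_allow = σ_allow × A = 90.00×3837 = 345400 N.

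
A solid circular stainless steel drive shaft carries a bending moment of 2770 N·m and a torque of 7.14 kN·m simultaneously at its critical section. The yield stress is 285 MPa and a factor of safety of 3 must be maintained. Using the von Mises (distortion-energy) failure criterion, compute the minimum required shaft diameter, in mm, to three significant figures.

σ_allow = σ_y/n = 285/3 = 95.00 MPa.
For a solid shaft σ_b = 32M/(πd³) and τ = 16T/(πd³), so the von Mises stress is σ' = (16/πd³)·√(4M²+3T²).
√(4M²+3T²) = √(4×(2.770×10^6)² + 3×(7.140×10^6)²) = 1.355×10^7 N·mm.
d³ = 16×1.355×10^7/(π×95.00) = 726500 mm³.
d = 89.90 mm.

d = 89.9 mm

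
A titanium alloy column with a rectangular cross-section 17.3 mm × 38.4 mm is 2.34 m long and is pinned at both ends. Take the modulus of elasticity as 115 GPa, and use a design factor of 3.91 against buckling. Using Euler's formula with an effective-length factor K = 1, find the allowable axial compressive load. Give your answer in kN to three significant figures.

Buckling occurs about the weak axis: I_min = h·b³/12 = 38.4×17.3³/12 = 16570 mm⁴ (b = 17.3 mm is the smaller dimension).
Effective length L_e = KL = 1×2.34 m = 2340 mm.
Euler critical load P_cr = π²EI/L_e² = π²×115000×16570/2340² = 3434 N.
P_allow = P_cr/n = 3434/3.91 = 878.4 N.

P_allow = 0.878 kN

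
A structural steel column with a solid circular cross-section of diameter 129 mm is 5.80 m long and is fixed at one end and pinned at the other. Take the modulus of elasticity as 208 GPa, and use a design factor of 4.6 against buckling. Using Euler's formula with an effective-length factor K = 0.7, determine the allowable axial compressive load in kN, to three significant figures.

I = πd⁴/64 = π×129⁴/64 = 1.359×10^7 mm⁴.
Effective length L_e = KL = 0.7×5.80 m = 4060 mm.
Euler critical load P_cr = π²EI/L_e² = π²×208000×1.359×10^7/4060² = 1.693×10^6 N.
P_allow = P_cr/n = 1.693×10^6/4.6 = 368000 N.

P_allow = 368 kN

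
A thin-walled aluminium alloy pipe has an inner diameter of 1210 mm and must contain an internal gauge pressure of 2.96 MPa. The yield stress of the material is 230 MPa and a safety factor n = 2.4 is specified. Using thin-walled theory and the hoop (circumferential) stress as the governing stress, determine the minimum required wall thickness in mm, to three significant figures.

σ_allow = 230/2.4 = 95.83 MPa.
Hoop stress σ_h = pD/(2t), so t = pD/(2σ_allow) = 2.96×1210/(2×95.83) = 18.69 mm.

t = 18.7 mm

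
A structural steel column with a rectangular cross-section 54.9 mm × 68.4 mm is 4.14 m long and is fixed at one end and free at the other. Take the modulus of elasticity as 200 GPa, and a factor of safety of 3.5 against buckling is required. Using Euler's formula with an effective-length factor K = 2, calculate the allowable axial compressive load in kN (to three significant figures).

Buckling occurs about the weak axis: I_min = h·b³/12 = 68.4×54.9³/12 = 943200 mm⁴ (b = 54.9 mm is the smaller dimension).
Effective length L_e = KL = 2×4.14 m = 8280 mm.
Euler critical load P_cr = π²EI/L_e² = π²×200000×943200/8280² = 27160 N.
P_allow = P_cr/n = 27160/3.5 = 7759 N.

P_allow = 7.76 kN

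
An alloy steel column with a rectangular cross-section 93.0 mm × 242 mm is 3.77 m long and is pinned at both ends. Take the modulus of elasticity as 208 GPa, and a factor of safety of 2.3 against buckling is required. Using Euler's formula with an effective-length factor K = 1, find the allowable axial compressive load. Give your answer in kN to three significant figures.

P_allow = 1020 kN

Buckling occurs about the weak axis: I_min = h·b³/12 = 242×93.0³/12 = 1.622×10^7 mm⁴ (b = 93.0 mm is the smaller dimension).
Effective length L_e = KL = 1×3.77 m = 3770 mm.
Euler critical load P_cr = π²EI/L_e² = π²×208000×1.622×10^7/3770² = 2.343×10^6 N.
P_allow = P_cr/n = 2.343×10^6/2.3 = 1.019×10^6 N.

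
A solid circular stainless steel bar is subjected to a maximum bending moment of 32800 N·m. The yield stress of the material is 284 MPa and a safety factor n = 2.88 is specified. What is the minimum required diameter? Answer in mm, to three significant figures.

d = 150 mm

σ_allow = 284/2.88 = 98.61 MPa.
For a solid circular section σ = 32M/(πd³), so d³ = 32M/(π σ_allow) = 32×3.2800×10^7/(π×98.61) = 3.388×10^6 mm³.
d = 150.2 mm.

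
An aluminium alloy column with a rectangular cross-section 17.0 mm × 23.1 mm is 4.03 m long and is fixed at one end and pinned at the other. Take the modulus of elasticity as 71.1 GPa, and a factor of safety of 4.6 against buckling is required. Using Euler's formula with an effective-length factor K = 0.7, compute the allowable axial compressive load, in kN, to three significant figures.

P_allow = 0.181 kN

Buckling occurs about the weak axis: I_min = h·b³/12 = 23.1×17.0³/12 = 9458 mm⁴ (b = 17.0 mm is the smaller dimension).
Effective length L_e = KL = 0.7×4.03 m = 2821 mm.
Euler critical load P_cr = π²EI/L_e² = π²×71100×9458/2821² = 834.0 N.
P_allow = P_cr/n = 834.0/4.6 = 181.3 N.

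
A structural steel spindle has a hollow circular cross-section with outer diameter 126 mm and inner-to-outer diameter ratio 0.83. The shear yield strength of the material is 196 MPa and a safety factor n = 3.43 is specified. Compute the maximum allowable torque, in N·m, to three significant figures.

τ_allow = 196/3.43 = 57.14 MPa.
For a hollow shaft T_allow = τ_allow·πd_o³(1−k⁴)/16 with 1−k⁴ = 0.5254, so πd_o³(1−k⁴)/16 = 206400 mm³.
T_allow = 57.14×206400 = 1.179×10^7 N·mm = 11790 N·m.

T_allow = 11800 N·m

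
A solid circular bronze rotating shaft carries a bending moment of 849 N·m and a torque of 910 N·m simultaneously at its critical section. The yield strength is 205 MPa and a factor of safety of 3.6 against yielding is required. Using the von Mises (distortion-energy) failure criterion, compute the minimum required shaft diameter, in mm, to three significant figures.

σ_allow = σ_y/n = 205/3.6 = 56.94 MPa.
For a solid shaft σ_b = 32M/(πd³) and τ = 16T/(πd³), so the von Mises stress is σ' = (16/πd³)·√(4M²+3T²).
√(4M²+3T²) = √(4×(849000)² + 3×(910000)²) = 2.317×10^6 N·mm.
d³ = 16×2.317×10^6/(π×56.94) = 207200 mm³.
d = 59.17 mm.

d = 59.2 mm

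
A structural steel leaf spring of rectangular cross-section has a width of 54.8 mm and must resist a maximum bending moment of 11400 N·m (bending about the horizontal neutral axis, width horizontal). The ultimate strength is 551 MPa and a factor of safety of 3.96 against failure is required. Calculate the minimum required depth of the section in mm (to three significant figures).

σ_allow = 551/3.96 = 139.1 MPa.
For a rectangular section σ = 6M/(bh²), so h² = 6M/(b σ_allow) = 6×1.1400×10^7/(54.8×139.1) = 8971 mm².
h = 94.71 mm.

h = 94.7 mm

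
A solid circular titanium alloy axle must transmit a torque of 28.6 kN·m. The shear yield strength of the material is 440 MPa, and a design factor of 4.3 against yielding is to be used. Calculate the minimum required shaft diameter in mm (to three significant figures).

Allowable shear stress τ_allow = 440/4.3 = 102.3 MPa.
For a solid shaft τ = 16T/(πd³), so d³ = 16T/(π τ_allow) = 16×2.8600×10^7/(π×102.3) = 1.423×10^6 mm³.
d = (1.423×10^6)^(1/3) = 112.5 mm.

d = 112 mm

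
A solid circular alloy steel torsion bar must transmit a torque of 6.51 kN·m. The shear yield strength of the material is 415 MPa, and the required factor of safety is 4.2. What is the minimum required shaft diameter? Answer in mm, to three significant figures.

Allowable shear stress τ_allow = 415/4.2 = 98.81 MPa.
For a solid shaft τ = 16T/(πd³), so d³ = 16T/(π τ_allow) = 16×6510000/(π×98.81) = 335500 mm³.
d = (335500)^(1/3) = 69.49 mm.

d = 69.5 mm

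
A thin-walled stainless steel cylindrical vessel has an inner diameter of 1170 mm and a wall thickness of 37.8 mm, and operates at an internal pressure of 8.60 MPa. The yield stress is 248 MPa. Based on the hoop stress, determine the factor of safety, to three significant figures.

σ_h = pD/(2t) = 8.60×1170/(2×37.8) = 133.1 MPa.
n = 248/133.1 = 1.863.

n = 1.86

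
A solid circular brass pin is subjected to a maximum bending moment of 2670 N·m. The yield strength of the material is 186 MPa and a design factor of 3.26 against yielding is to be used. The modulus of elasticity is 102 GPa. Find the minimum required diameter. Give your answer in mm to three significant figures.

d = 78.1 mm

σ_allow = 186/3.26 = 57.06 MPa.
For a solid circular section σ = 32M/(πd³), so d³ = 32M/(π σ_allow) = 32×2670000/(π×57.06) = 476700 mm³.
d = 78.12 mm.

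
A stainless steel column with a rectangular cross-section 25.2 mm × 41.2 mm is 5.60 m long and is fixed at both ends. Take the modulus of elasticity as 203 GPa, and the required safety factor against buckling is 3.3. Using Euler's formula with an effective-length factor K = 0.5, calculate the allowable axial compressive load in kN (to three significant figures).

P_allow = 4.25 kN

Buckling occurs about the weak axis: I_min = h·b³/12 = 41.2×25.2³/12 = 54940 mm⁴ (b = 25.2 mm is the smaller dimension).
Effective length L_e = KL = 0.5×5.60 m = 2800 mm.
Euler critical load P_cr = π²EI/L_e² = π²×203000×54940/2800² = 14040 N.
P_allow = P_cr/n = 14040/3.3 = 4255 N.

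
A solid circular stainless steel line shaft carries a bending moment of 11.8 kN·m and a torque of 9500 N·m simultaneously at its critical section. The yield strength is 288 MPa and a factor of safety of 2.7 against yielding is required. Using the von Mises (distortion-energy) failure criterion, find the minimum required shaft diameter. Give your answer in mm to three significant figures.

d = 111 mm

σ_allow = σ_y/n = 288/2.7 = 106.7 MPa.
For a solid shaft σ_b = 32M/(πd³) and τ = 16T/(πd³), so the von Mises stress is σ' = (16/πd³)·√(4M²+3T²).
√(4M²+3T²) = √(4×(1.180×10^7)² + 3×(9.500×10^6)²) = 2.877×10^7 N·mm.
d³ = 16×2.877×10^7/(π×106.7) = 1.374×10^6 mm³.
d = 111.2 mm.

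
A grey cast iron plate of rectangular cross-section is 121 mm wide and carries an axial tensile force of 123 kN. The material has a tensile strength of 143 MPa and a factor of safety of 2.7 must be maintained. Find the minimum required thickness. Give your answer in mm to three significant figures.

t = 19.2 mm

σ_allow = 143/2.7 = 52.96 MPa.
Required area A = F/σ_allow = 123000/52.96 = 2322 mm².
t = A/w = 2322/121 = 19.19 mm.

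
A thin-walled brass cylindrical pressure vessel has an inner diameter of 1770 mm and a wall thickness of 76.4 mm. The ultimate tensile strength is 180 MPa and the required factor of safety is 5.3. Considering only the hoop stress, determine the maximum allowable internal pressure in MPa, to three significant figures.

p_allow = 2.93 MPa

σ_allow = 180/5.3 = 33.96 MPa.
σ_h = pD/(2t) → p_allow = 2σ_allow t/D = 2×33.96×76.4/1770 = 2.932 MPa.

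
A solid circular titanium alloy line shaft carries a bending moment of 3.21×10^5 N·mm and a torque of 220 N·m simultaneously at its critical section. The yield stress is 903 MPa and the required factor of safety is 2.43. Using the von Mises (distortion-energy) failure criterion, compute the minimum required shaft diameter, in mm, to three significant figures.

d = 21.7 mm

σ_allow = σ_y/n = 903/2.43 = 371.6 MPa.
For a solid shaft σ_b = 32M/(πd³) and τ = 16T/(πd³), so the von Mises stress is σ' = (16/πd³)·√(4M²+3T²).
√(4M²+3T²) = √(4×(321000)² + 3×(220000)²) = 746600 N·mm.
d³ = 16×746600/(π×371.6) = 10230 mm³.
d = 21.71 mm.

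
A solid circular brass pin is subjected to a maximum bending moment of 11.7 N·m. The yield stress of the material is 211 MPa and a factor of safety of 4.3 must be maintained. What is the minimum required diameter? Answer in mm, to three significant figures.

d = 13.4 mm

σ_allow = 211/4.3 = 49.07 MPa.
For a solid circular section σ = 32M/(πd³), so d³ = 32M/(π σ_allow) = 32×11700/(π×49.07) = 2429 mm³.
d = 13.44 mm.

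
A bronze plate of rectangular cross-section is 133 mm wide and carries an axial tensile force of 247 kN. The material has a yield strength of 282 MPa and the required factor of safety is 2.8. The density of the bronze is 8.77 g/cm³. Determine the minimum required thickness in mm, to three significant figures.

t = 18.4 mm

σ_allow = 282/2.8 = 100.7 MPa.
Required area A = F/σ_allow = 247000/100.7 = 2452 mm².
t = A/w = 2452/133 = 18.44 mm.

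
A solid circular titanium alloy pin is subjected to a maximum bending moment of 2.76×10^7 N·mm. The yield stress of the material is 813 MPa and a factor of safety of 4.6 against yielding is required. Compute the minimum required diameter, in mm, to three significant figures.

σ_allow = 813/4.6 = 176.7 MPa.
For a solid circular section σ = 32M/(πd³), so d³ = 32M/(π σ_allow) = 32×2.7600×10^7/(π×176.7) = 1.591×10^6 mm³.
d = 116.7 mm.

d = 117 mm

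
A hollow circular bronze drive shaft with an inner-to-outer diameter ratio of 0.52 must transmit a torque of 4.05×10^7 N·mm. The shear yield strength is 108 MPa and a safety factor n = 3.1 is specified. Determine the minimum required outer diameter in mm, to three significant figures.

τ_allow = 108/3.1 = 34.84 MPa.
For a hollow shaft τ = 16T/[πd_o³(1−k⁴)] with k = 0.52, so 1−k⁴ = 0.9269.
d_o³ = 16T/[π τ_allow (1−k⁴)] = 16×4.0500×10^7/(π×34.84×0.9269) = 6.388×10^6 mm³.
d_o = 185.5 mm.

d_o = 186 mm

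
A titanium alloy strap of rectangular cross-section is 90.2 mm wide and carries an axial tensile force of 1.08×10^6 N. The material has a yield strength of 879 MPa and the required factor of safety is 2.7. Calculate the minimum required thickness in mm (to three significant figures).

σ_allow = 879/2.7 = 325.6 MPa.
Required area A = F/σ_allow = 1080000/325.6 = 3317 mm².
t = A/w = 3317/90.2 = 36.78 mm.

t = 36.8 mm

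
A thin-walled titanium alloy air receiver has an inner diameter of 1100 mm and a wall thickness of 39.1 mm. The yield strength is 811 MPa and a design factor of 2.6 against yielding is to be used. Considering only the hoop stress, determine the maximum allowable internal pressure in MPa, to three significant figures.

σ_allow = 811/2.6 = 311.9 MPa.
σ_h = pD/(2t) → p_allow = 2σ_allow t/D = 2×311.9×39.1/1100 = 22.17 MPa.

p_allow = 22.2 MPa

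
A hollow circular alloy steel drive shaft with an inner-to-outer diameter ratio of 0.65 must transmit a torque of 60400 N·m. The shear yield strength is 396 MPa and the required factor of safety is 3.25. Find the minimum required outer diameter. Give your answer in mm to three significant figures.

τ_allow = 396/3.25 = 121.8 MPa.
For a hollow shaft τ = 16T/[πd_o³(1−k⁴)] with k = 0.65, so 1−k⁴ = 0.8215.
d_o³ = 16T/[π τ_allow (1−k⁴)] = 16×6.0400×10^7/(π×121.8×0.8215) = 3.073×10^6 mm³.
d_o = 145.4 mm.

d_o = 145 mm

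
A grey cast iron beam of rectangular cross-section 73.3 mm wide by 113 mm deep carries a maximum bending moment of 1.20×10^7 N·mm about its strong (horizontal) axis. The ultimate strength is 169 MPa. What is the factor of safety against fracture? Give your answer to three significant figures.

Section modulus S = bh²/6 = 73.3×113²/6 = 156000 mm³.
σ = M/S = 1.2000×10^7/156000 = 76.93 MPa.
n = 169/76.93 = 2.197.

n = 2.20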